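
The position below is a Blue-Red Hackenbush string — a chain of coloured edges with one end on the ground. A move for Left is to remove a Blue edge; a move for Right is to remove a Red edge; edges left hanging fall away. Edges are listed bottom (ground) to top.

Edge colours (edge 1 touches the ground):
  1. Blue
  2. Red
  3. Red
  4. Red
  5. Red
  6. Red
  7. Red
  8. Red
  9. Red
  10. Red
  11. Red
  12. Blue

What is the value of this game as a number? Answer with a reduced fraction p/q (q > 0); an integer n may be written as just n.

Recurse on prefixes of the 12-edge string Blue Red Red Red Red Red Red Red Red Red Red Blue:
g(B) = { 0 | none } = 1
g(BR) = { 0 | 1 } = 1/2
g(BRR) = { 0 | 1/2, 1 } = 1/4
g(BRRR) = { 0 | 1/4, 1/2, 1 } = 1/8
g(BRRRR) = { 0 | 1/8, 1/4, 1/2, 1 } = 1/16
g(BRRRRR) = { 0 | 1/16, 1/8, 1/4, 1/2, 1 } = 1/32
g(BRRRRRR) = { 0 | 1/32, 1/16, 1/8, 1/4, 1/2, 1 } = 1/64
g(BRRRRRRR) = { 0 | 1/64, 1/32, 1/16, 1/8, 1/4, 1/2, 1 } = 1/128
g(BRRRRRRRR) = { 0 | 1/128, 1/64, 1/32, 1/16, 1/8, 1/4, 1/2, 1 } = 1/256
g(BRRRRRRRRR) = { 0 | 1/256, 1/128, 1/64, 1/32, 1/16, 1/8, 1/4, 1/2, 1 } = 1/512
g(BRRRRRRRRRR) = { 0 | 1/512, 1/256, 1/128, 1/64, 1/32, 1/16, 1/8, 1/4, 1/2, 1 } = 1/1024
g(BRRRRRRRRRRB) = { 0, 1/1024 | 1/512, 1/256, 1/128, 1/64, 1/32, 1/16, 1/8, 1/4, 1/2, 1 } = 3/2048

3/2048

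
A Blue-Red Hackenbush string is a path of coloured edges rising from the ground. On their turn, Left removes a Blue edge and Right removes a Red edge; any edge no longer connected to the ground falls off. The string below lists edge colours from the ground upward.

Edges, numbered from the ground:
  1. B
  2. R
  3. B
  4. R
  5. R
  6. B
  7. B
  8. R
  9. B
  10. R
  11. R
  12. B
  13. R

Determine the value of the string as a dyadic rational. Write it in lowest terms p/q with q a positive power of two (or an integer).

2469/4096

Prefix values for B R B R R B B R B R R B R via {L|R} + simplicity:
value(B) = { 0 |  } = 1
value(BR) = { 0 | 1 } = 1/2
value(BRB) = { 0,1/2 | 1 } = 3/4
value(BRBR) = { 0,1/2 | 3/4,1 } = 5/8
value(BRBRR) = { 0,1/2 | 5/8,3/4,1 } = 9/16
value(BRBRRB) = { 0,1/2,9/16 | 5/8,3/4,1 } = 19/32
value(BRBRRBB) = { 0,1/2,9/16,19/32 | 5/8,3/4,1 } = 39/64
value(BRBRRBBR) = { 0,1/2,9/16,19/32 | 39/64,5/8,3/4,1 } = 77/128
value(BRBRRBBRB) = { 0,1/2,9/16,19/32,77/128 | 39/64,5/8,3/4,1 } = 155/256
value(BRBRRBBRBR) = { 0,1/2,9/16,19/32,77/128 | 155/256,39/64,5/8,3/4,1 } = 309/512
value(BRBRRBBRBRR) = { 0,1/2,9/16,19/32,77/128 | 309/512,155/256,39/64,5/8,3/4,1 } = 617/1024
value(BRBRRBBRBRRB) = { 0,1/2,9/16,19/32,77/128,617/1024 | 309/512,155/256,39/64,5/8,3/4,1 } = 1235/2048
value(BRBRRBBRBRRBR) = { 0,1/2,9/16,19/32,77/128,617/1024 | 1235/2048,309/512,155/256,39/64,5/8,3/4,1 } = 2469/4096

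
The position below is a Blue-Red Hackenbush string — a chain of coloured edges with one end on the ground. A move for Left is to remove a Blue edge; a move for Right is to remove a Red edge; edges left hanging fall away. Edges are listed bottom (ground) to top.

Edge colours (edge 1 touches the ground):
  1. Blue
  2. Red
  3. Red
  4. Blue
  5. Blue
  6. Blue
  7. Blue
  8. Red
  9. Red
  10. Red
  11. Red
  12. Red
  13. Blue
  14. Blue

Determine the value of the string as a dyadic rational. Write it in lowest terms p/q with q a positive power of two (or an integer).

3847/8192

step 1: add Blue to get B; options L={ 0 } R={ (no moves) } → 1
step 2: add Red to get BR; options L={ 0 } R={ 1 } → 1/2
step 3: add Red to get BRR; options L={ 0 } R={ 1/2, 1 } → 1/4
step 4: add Blue to get BRRB; options L={ 0, 1/4 } R={ 1/2, 1 } → 3/8
step 5: add Blue to get BRRBB; options L={ 0, 1/4, 3/8 } R={ 1/2, 1 } → 7/16
step 6: add Blue to get BRRBBB; options L={ 0, 1/4, 3/8, 7/16 } R={ 1/2, 1 } → 15/32
step 7: add Blue to get BRRBBBB; options L={ 0, 1/4, 3/8, 7/16, 15/32 } R={ 1/2, 1 } → 31/64
step 8: add Red to get BRRBBBBR; options L={ 0, 1/4, 3/8, 7/16, 15/32 } R={ 31/64, 1/2, 1 } → 61/128
step 9: add Red to get BRRBBBBRR; options L={ 0, 1/4, 3/8, 7/16, 15/32 } R={ 61/128, 31/64, 1/2, 1 } → 121/256
step 10: add Red to get BRRBBBBRRR; options L={ 0, 1/4, 3/8, 7/16, 15/32 } R={ 121/256, 61/128, 31/64, 1/2, 1 } → 241/512
step 11: add Red to get BRRBBBBRRRR; options L={ 0, 1/4, 3/8, 7/16, 15/32 } R={ 241/512, 121/256, 61/128, 31/64, 1/2, 1 } → 481/1024
step 12: add Red to get BRRBBBBRRRRR; options L={ 0, 1/4, 3/8, 7/16, 15/32 } R={ 481/1024, 241/512, 121/256, 61/128, 31/64, 1/2, 1 } → 961/2048
step 13: add Blue to get BRRBBBBRRRRRB; options L={ 0, 1/4, 3/8, 7/16, 15/32, 961/2048 } R={ 481/1024, 241/512, 121/256, 61/128, 31/64, 1/2, 1 } → 1923/4096
step 14: add Blue to get BRRBBBBRRRRRBB; options L={ 0, 1/4, 3/8, 7/16, 15/32, 961/2048, 1923/4096 } R={ 481/1024, 241/512, 121/256, 61/128, 31/64, 1/2, 1 } → 3847/8192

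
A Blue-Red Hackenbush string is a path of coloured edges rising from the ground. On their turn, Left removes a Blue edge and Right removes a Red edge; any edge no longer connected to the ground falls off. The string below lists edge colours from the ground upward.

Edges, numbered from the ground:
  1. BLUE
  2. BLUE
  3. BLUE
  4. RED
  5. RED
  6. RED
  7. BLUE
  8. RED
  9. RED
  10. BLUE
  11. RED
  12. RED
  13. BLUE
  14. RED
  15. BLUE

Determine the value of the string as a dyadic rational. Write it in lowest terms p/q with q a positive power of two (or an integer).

Recurse on prefixes of the 15-edge string BLUE BLUE BLUE RED RED RED BLUE RED RED BLUE RED RED BLUE RED BLUE:
step 1: add BLUE to get B; options L={ 0 } R={ ∅ } -> 1
step 2: add BLUE to get BB; options L={ 0, 1 } R={ ∅ } -> 2
step 3: add BLUE to get BBB; options L={ 0, 1, 2 } R={ ∅ } -> 3
step 4: add RED to get BBBR; options L={ 0, 1, 2 } R={ 3 } -> 5/2
step 5: add RED to get BBBRR; options L={ 0, 1, 2 } R={ 5/2, 3 } -> 9/4
step 6: add RED to get BBBRRR; options L={ 0, 1, 2 } R={ 9/4, 5/2, 3 } -> 17/8
step 7: add BLUE to get BBBRRRB; options L={ 0, 1, 2, 17/8 } R={ 9/4, 5/2, 3 } -> 35/16
step 8: add RED to get BBBRRRBR; options L={ 0, 1, 2, 17/8 } R={ 35/16, 9/4, 5/2, 3 } -> 69/32
step 9: add RED to get BBBRRRBRR; options L={ 0, 1, 2, 17/8 } R={ 69/32, 35/16, 9/4, 5/2, 3 } -> 137/64
step 10: add BLUE to get BBBRRRBRRB; options L={ 0, 1, 2, 17/8, 137/64 } R={ 69/32, 35/16, 9/4, 5/2, 3 } -> 275/128
step 11: add RED to get BBBRRRBRRBR; options L={ 0, 1, 2, 17/8, 137/64 } R={ 275/128, 69/32, 35/16, 9/4, 5/2, 3 } -> 549/256
step 12: add RED to get BBBRRRBRRBRR; options L={ 0, 1, 2, 17/8, 137/64 } R={ 549/256, 275/128, 69/32, 35/16, 9/4, 5/2, 3 } -> 1097/512
step 13: add BLUE to get BBBRRRBRRBRRB; options L={ 0, 1, 2, 17/8, 137/64, 1097/512 } R={ 549/256, 275/128, 69/32, 35/16, 9/4, 5/2, 3 } -> 2195/1024
step 14: add RED to get BBBRRRBRRBRRBR; options L={ 0, 1, 2, 17/8, 137/64, 1097/512 } R={ 2195/1024, 549/256, 275/128, 69/32, 35/16, 9/4, 5/2, 3 } -> 4389/2048
step 15: add BLUE to get BBBRRRBRRBRRBRB; options L={ 0, 1, 2, 17/8, 137/64, 1097/512, 4389/2048 } R={ 2195/1024, 549/256, 275/128, 69/32, 35/16, 9/4, 5/2, 3 } -> 8779/4096

8779/4096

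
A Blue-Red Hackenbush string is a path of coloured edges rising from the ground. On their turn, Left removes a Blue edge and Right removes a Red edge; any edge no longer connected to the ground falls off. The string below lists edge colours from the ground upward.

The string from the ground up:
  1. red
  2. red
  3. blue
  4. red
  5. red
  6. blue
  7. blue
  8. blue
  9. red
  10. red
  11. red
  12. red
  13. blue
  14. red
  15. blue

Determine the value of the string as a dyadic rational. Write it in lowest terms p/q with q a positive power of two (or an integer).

value_1 [r]  L=[∅]  R=[0]  → -1
value_2 [rr]  L=[∅]  R=[-1; 0]  → -2
value_3 [rrb]  L=[-2]  R=[-1; 0]  → -3/2
value_4 [rrbr]  L=[-2]  R=[-3/2; -1; 0]  → -7/4
value_5 [rrbrr]  L=[-2]  R=[-7/4; -3/2; -1; 0]  → -15/8
value_6 [rrbrrb]  L=[-2; -15/8]  R=[-7/4; -3/2; -1; 0]  → -29/16
value_7 [rrbrrbb]  L=[-2; -15/8; -29/16]  R=[-7/4; -3/2; -1; 0]  → -57/32
value_8 [rrbrrbbb]  L=[-2; -15/8; -29/16; -57/32]  R=[-7/4; -3/2; -1; 0]  → -113/64
value_9 [rrbrrbbbr]  L=[-2; -15/8; -29/16; -57/32]  R=[-113/64; -7/4; -3/2; -1; 0]  → -227/128
value_10 [rrbrrbbbrr]  L=[-2; -15/8; -29/16; -57/32]  R=[-227/128; -113/64; -7/4; -3/2; -1; 0]  → -455/256
value_11 [rrbrrbbbrrr]  L=[-2; -15/8; -29/16; -57/32]  R=[-455/256; -227/128; -113/64; -7/4; -3/2; -1; 0]  → -911/512
value_12 [rrbrrbbbrrrr]  L=[-2; -15/8; -29/16; -57/32]  R=[-911/512; -455/256; -227/128; -113/64; -7/4; -3/2; -1; 0]  → -1823/1024
value_13 [rrbrrbbbrrrrb]  L=[-2; -15/8; -29/16; -57/32; -1823/1024]  R=[-911/512; -455/256; -227/128; -113/64; -7/4; -3/2; -1; 0]  → -3645/2048
value_14 [rrbrrbbbrrrrbr]  L=[-2; -15/8; -29/16; -57/32; -1823/1024]  R=[-3645/2048; -911/512; -455/256; -227/128; -113/64; -7/4; -3/2; -1; 0]  → -7291/4096
value_15 [rrbrrbbbrrrrbrb]  L=[-2; -15/8; -29/16; -57/32; -1823/1024; -7291/4096]  R=[-3645/2048; -911/512; -455/256; -227/128; -113/64; -7/4; -3/2; -1; 0]  → -14581/8192

-14581/8192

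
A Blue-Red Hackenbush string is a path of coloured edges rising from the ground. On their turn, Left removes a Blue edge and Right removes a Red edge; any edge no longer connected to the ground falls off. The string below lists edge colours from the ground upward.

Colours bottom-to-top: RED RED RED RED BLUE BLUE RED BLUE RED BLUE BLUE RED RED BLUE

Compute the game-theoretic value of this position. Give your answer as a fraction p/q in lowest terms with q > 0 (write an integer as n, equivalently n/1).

Recurse on prefixes of the 14-edge string RED RED RED RED BLUE BLUE RED BLUE RED BLUE BLUE RED RED BLUE:
g_1 [R]  L=[]  R=[0]  ⇒ -1
g_2 [RR]  L=[]  R=[-1; 0]  ⇒ -2
g_3 [RRR]  L=[]  R=[-2; -1; 0]  ⇒ -3
g_4 [RRRR]  L=[]  R=[-3; -2; -1; 0]  ⇒ -4
g_5 [RRRRB]  L=[-4]  R=[-3; -2; -1; 0]  ⇒ -7/2
g_6 [RRRRBB]  L=[-4; -7/2]  R=[-3; -2; -1; 0]  ⇒ -13/4
g_7 [RRRRBBR]  L=[-4; -7/2]  R=[-13/4; -3; -2; -1; 0]  ⇒ -27/8
g_8 [RRRRBBRB]  L=[-4; -7/2; -27/8]  R=[-13/4; -3; -2; -1; 0]  ⇒ -53/16
g_9 [RRRRBBRBR]  L=[-4; -7/2; -27/8]  R=[-53/16; -13/4; -3; -2; -1; 0]  ⇒ -107/32
g_10 [RRRRBBRBRB]  L=[-4; -7/2; -27/8; -107/32]  R=[-53/16; -13/4; -3; -2; -1; 0]  ⇒ -213/64
g_11 [RRRRBBRBRBB]  L=[-4; -7/2; -27/8; -107/32; -213/64]  R=[-53/16; -13/4; -3; -2; -1; 0]  ⇒ -425/128
g_12 [RRRRBBRBRBBR]  L=[-4; -7/2; -27/8; -107/32; -213/64]  R=[-425/128; -53/16; -13/4; -3; -2; -1; 0]  ⇒ -851/256
g_13 [RRRRBBRBRBBRR]  L=[-4; -7/2; -27/8; -107/32; -213/64]  R=[-851/256; -425/128; -53/16; -13/4; -3; -2; -1; 0]  ⇒ -1703/512
g_14 [RRRRBBRBRBBRRB]  L=[-4; -7/2; -27/8; -107/32; -213/64; -1703/512]  R=[-851/256; -425/128; -53/16; -13/4; -3; -2; -1; 0]  ⇒ -3405/1024

-3405/1024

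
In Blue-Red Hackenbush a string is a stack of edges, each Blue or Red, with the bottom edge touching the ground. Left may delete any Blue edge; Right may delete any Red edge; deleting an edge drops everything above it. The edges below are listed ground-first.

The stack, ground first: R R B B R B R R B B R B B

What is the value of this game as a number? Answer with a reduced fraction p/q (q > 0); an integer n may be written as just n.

step 1: add R to get R; options L={ — } R={ 0 } -> -1
step 2: add R to get RR; options L={ — } R={ -1; 0 } -> -2
step 3: add B to get RRB; options L={ -2 } R={ -1; 0 } -> -3/2
step 4: add B to get RRBB; options L={ -2; -3/2 } R={ -1; 0 } -> -5/4
step 5: add R to get RRBBR; options L={ -2; -3/2 } R={ -5/4; -1; 0 } -> -11/8
step 6: add B to get RRBBRB; options L={ -2; -3/2; -11/8 } R={ -5/4; -1; 0 } -> -21/16
step 7: add R to get RRBBRBR; options L={ -2; -3/2; -11/8 } R={ -21/16; -5/4; -1; 0 } -> -43/32
step 8: add R to get RRBBRBRR; options L={ -2; -3/2; -11/8 } R={ -43/32; -21/16; -5/4; -1; 0 } -> -87/64
step 9: add B to get RRBBRBRRB; options L={ -2; -3/2; -11/8; -87/64 } R={ -43/32; -21/16; -5/4; -1; 0 } -> -173/128
step 10: add B to get RRBBRBRRBB; options L={ -2; -3/2; -11/8; -87/64; -173/128 } R={ -43/32; -21/16; -5/4; -1; 0 } -> -345/256
step 11: add R to get RRBBRBRRBBR; options L={ -2; -3/2; -11/8; -87/64; -173/128 } R={ -345/256; -43/32; -21/16; -5/4; -1; 0 } -> -691/512
step 12: add B to get RRBBRBRRBBRB; options L={ -2; -3/2; -11/8; -87/64; -173/128; -691/512 } R={ -345/256; -43/32; -21/16; -5/4; -1; 0 } -> -1381/1024
step 13: add B to get RRBBRBRRBBRBB; options L={ -2; -3/2; -11/8; -87/64; -173/128; -691/512; -1381/1024 } R={ -345/256; -43/32; -21/16; -5/4; -1; 0 } -> -2761/2048

-2761/2048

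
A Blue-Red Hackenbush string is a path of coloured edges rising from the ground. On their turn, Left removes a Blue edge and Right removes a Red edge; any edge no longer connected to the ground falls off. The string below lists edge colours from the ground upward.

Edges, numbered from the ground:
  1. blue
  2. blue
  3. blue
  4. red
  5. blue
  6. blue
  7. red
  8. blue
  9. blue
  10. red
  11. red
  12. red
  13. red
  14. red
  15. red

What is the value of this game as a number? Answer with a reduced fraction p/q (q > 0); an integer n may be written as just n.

11649/4096

Prefix values for blue blue blue red blue blue red blue blue red red red red red red via {L|R} + simplicity:
v_1 [b]  L=[0]  R=[(no moves)]  => 1
v_2 [bb]  L=[0 1]  R=[(no moves)]  => 2
v_3 [bbb]  L=[0 1 2]  R=[(no moves)]  => 3
v_4 [bbbr]  L=[0 1 2]  R=[3]  => 5/2
v_5 [bbbrb]  L=[0 1 2 5/2]  R=[3]  => 11/4
v_6 [bbbrbb]  L=[0 1 2 5/2 11/4]  R=[3]  => 23/8
v_7 [bbbrbbr]  L=[0 1 2 5/2 11/4]  R=[23/8 3]  => 45/16
v_8 [bbbrbbrb]  L=[0 1 2 5/2 11/4 45/16]  R=[23/8 3]  => 91/32
v_9 [bbbrbbrbb]  L=[0 1 2 5/2 11/4 45/16 91/32]  R=[23/8 3]  => 183/64
v_10 [bbbrbbrbbr]  L=[0 1 2 5/2 11/4 45/16 91/32]  R=[183/64 23/8 3]  => 365/128
v_11 [bbbrbbrbbrr]  L=[0 1 2 5/2 11/4 45/16 91/32]  R=[365/128 183/64 23/8 3]  => 729/256
v_12 [bbbrbbrbbrrr]  L=[0 1 2 5/2 11/4 45/16 91/32]  R=[729/256 365/128 183/64 23/8 3]  => 1457/512
v_13 [bbbrbbrbbrrrr]  L=[0 1 2 5/2 11/4 45/16 91/32]  R=[1457/512 729/256 365/128 183/64 23/8 3]  => 2913/1024
v_14 [bbbrbbrbbrrrrr]  L=[0 1 2 5/2 11/4 45/16 91/32]  R=[2913/1024 1457/512 729/256 365/128 183/64 23/8 3]  => 5825/2048
v_15 [bbbrbbrbbrrrrrr]  L=[0 1 2 5/2 11/4 45/16 91/32]  R=[5825/2048 2913/1024 1457/512 729/256 365/128 183/64 23/8 3]  => 11649/4096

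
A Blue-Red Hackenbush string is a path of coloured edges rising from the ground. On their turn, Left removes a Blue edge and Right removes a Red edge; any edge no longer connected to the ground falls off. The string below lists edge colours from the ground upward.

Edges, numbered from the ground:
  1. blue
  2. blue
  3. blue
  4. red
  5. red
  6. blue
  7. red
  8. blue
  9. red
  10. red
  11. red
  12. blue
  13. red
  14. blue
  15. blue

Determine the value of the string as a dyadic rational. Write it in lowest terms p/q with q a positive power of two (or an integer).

9495/4096

Prefix values for blue blue blue red red blue red blue red red red blue red blue blue via {L|R} + simplicity:
1 of 15 · b · max L 0 · min R +∞ → 1
2 of 15 · bb · max L 1 · min R +∞ → 2
3 of 15 · bbb · max L 2 · min R +∞ → 3
4 of 15 · bbbr · max L 2 · min R 3 → 5/2
5 of 15 · bbbrr · max L 2 · min R 5/2 → 9/4
6 of 15 · bbbrrb · max L 9/4 · min R 5/2 → 19/8
7 of 15 · bbbrrbr · max L 9/4 · min R 19/8 → 37/16
8 of 15 · bbbrrbrb · max L 37/16 · min R 19/8 → 75/32
9 of 15 · bbbrrbrbr · max L 37/16 · min R 75/32 → 149/64
10 of 15 · bbbrrbrbrr · max L 37/16 · min R 149/64 → 297/128
11 of 15 · bbbrrbrbrrr · max L 37/16 · min R 297/128 → 593/256
12 of 15 · bbbrrbrbrrrb · max L 593/256 · min R 297/128 → 1187/512
13 of 15 · bbbrrbrbrrrbr · max L 593/256 · min R 1187/512 → 2373/1024
14 of 15 · bbbrrbrbrrrbrb · max L 2373/1024 · min R 1187/512 → 4747/2048
15 of 15 · bbbrrbrbrrrbrbb · max L 4747/2048 · min R 1187/512 → 9495/4096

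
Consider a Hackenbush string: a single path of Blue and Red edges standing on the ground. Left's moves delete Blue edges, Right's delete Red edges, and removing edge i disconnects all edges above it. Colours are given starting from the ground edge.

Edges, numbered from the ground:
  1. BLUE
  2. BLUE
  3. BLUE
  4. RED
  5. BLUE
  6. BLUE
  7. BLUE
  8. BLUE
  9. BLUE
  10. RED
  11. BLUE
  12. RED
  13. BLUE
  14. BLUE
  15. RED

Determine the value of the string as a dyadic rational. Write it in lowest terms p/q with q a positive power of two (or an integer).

12205/4096

edge 1 of 15 (BLUE): { 0 | ∅ } => 1
edge 2 of 15 (BLUE): { 0, 1 | ∅ } => 2
edge 3 of 15 (BLUE): { 0, 1, 2 | ∅ } => 3
edge 4 of 15 (RED): { 0, 1, 2 | 3 } => 5/2
edge 5 of 15 (BLUE): { 0, 1, 2, 5/2 | 3 } => 11/4
edge 6 of 15 (BLUE): { 0, 1, 2, 5/2, 11/4 | 3 } => 23/8
edge 7 of 15 (BLUE): { 0, 1, 2, 5/2, 11/4, 23/8 | 3 } => 47/16
edge 8 of 15 (BLUE): { 0, 1, 2, 5/2, 11/4, 23/8, 47/16 | 3 } => 95/32
edge 9 of 15 (BLUE): { 0, 1, 2, 5/2, 11/4, 23/8, 47/16, 95/32 | 3 } => 191/64
edge 10 of 15 (RED): { 0, 1, 2, 5/2, 11/4, 23/8, 47/16, 95/32 | 191/64, 3 } => 381/128
edge 11 of 15 (BLUE): { 0, 1, 2, 5/2, 11/4, 23/8, 47/16, 95/32, 381/128 | 191/64, 3 } => 763/256
edge 12 of 15 (RED): { 0, 1, 2, 5/2, 11/4, 23/8, 47/16, 95/32, 381/128 | 763/256, 191/64, 3 } => 1525/512
edge 13 of 15 (BLUE): { 0, 1, 2, 5/2, 11/4, 23/8, 47/16, 95/32, 381/128, 1525/512 | 763/256, 191/64, 3 } => 3051/1024
edge 14 of 15 (BLUE): { 0, 1, 2, 5/2, 11/4, 23/8, 47/16, 95/32, 381/128, 1525/512, 3051/1024 | 763/256, 191/64, 3 } => 6103/2048
edge 15 of 15 (RED): { 0, 1, 2, 5/2, 11/4, 23/8, 47/16, 95/32, 381/128, 1525/512, 3051/1024 | 6103/2048, 763/256, 191/64, 3 } => 12205/4096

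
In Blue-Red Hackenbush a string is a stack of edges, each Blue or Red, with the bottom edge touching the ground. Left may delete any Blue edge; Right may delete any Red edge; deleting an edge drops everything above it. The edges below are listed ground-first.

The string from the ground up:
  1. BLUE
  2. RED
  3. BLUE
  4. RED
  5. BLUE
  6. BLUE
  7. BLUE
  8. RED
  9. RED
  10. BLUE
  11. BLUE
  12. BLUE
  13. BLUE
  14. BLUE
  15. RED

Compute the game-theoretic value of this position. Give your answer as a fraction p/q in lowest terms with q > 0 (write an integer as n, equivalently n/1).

11901/16384

Prefix values for BLUE RED BLUE RED BLUE BLUE BLUE RED RED BLUE BLUE BLUE BLUE BLUE RED via {L|R} + simplicity:
B: Left { 0 }, Right {  } gives simplest 1
BR: Left { 0 }, Right { 1 } gives simplest 1/2
BRB: Left { 0,1/2 }, Right { 1 } gives simplest 3/4
BRBR: Left { 0,1/2 }, Right { 3/4,1 } gives simplest 5/8
BRBRB: Left { 0,1/2,5/8 }, Right { 3/4,1 } gives simplest 11/16
BRBRBB: Left { 0,1/2,5/8,11/16 }, Right { 3/4,1 } gives simplest 23/32
BRBRBBB: Left { 0,1/2,5/8,11/16,23/32 }, Right { 3/4,1 } gives simplest 47/64
BRBRBBBR: Left { 0,1/2,5/8,11/16,23/32 }, Right { 47/64,3/4,1 } gives simplest 93/128
BRBRBBBRR: Left { 0,1/2,5/8,11/16,23/32 }, Right { 93/128,47/64,3/4,1 } gives simplest 185/256
BRBRBBBRRB: Left { 0,1/2,5/8,11/16,23/32,185/256 }, Right { 93/128,47/64,3/4,1 } gives simplest 371/512
BRBRBBBRRBB: Left { 0,1/2,5/8,11/16,23/32,185/256,371/512 }, Right { 93/128,47/64,3/4,1 } gives simplest 743/1024
BRBRBBBRRBBB: Left { 0,1/2,5/8,11/16,23/32,185/256,371/512,743/1024 }, Right { 93/128,47/64,3/4,1 } gives simplest 1487/2048
BRBRBBBRRBBBB: Left { 0,1/2,5/8,11/16,23/32,185/256,371/512,743/1024,1487/2048 }, Right { 93/128,47/64,3/4,1 } gives simplest 2975/4096
BRBRBBBRRBBBBB: Left { 0,1/2,5/8,11/16,23/32,185/256,371/512,743/1024,1487/2048,2975/4096 }, Right { 93/128,47/64,3/4,1 } gives simplest 5951/8192
BRBRBBBRRBBBBBR: Left { 0,1/2,5/8,11/16,23/32,185/256,371/512,743/1024,1487/2048,2975/4096 }, Right { 5951/8192,93/128,47/64,3/4,1 } gives simplest 11901/16384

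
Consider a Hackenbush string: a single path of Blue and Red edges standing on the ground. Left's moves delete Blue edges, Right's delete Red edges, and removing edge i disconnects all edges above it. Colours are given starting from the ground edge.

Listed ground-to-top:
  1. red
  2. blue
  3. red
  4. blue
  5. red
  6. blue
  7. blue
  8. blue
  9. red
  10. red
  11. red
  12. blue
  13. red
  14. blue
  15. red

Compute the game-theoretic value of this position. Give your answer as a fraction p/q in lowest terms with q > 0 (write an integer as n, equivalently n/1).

-10475/16384

1 of 15 · r · max L −∞ · min R 0 = -1
2 of 15 · rb · max L -1 · min R 0 = -1/2
3 of 15 · rbr · max L -1 · min R -1/2 = -3/4
4 of 15 · rbrb · max L -3/4 · min R -1/2 = -5/8
5 of 15 · rbrbr · max L -3/4 · min R -5/8 = -11/16
6 of 15 · rbrbrb · max L -11/16 · min R -5/8 = -21/32
7 of 15 · rbrbrbb · max L -21/32 · min R -5/8 = -41/64
8 of 15 · rbrbrbbb · max L -41/64 · min R -5/8 = -81/128
9 of 15 · rbrbrbbbr · max L -41/64 · min R -81/128 = -163/256
10 of 15 · rbrbrbbbrr · max L -41/64 · min R -163/256 = -327/512
11 of 15 · rbrbrbbbrrr · max L -41/64 · min R -327/512 = -655/1024
12 of 15 · rbrbrbbbrrrb · max L -655/1024 · min R -327/512 = -1309/2048
13 of 15 · rbrbrbbbrrrbr · max L -655/1024 · min R -1309/2048 = -2619/4096
14 of 15 · rbrbrbbbrrrbrb · max L -2619/4096 · min R -1309/2048 = -5237/8192
15 of 15 · rbrbrbbbrrrbrbr · max L -2619/4096 · min R -5237/8192 = -10475/16384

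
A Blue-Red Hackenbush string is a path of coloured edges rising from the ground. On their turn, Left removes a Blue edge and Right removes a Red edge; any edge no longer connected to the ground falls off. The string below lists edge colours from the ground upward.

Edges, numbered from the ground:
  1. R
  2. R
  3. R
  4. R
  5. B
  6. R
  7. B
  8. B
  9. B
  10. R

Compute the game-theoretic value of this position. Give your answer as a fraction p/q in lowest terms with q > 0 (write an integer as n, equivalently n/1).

-227/64

1 of 10 · R · max L −∞ · min R 0 -> -1
2 of 10 · RR · max L −∞ · min R -1 -> -2
3 of 10 · RRR · max L −∞ · min R -2 -> -3
4 of 10 · RRRR · max L −∞ · min R -3 -> -4
5 of 10 · RRRRB · max L -4 · min R -3 -> -7/2
6 of 10 · RRRRBR · max L -4 · min R -7/2 -> -15/4
7 of 10 · RRRRBRB · max L -15/4 · min R -7/2 -> -29/8
8 of 10 · RRRRBRBB · max L -29/8 · min R -7/2 -> -57/16
9 of 10 · RRRRBRBBB · max L -57/16 · min R -7/2 -> -113/32
10 of 10 · RRRRBRBBBR · max L -57/16 · min R -113/32 -> -227/64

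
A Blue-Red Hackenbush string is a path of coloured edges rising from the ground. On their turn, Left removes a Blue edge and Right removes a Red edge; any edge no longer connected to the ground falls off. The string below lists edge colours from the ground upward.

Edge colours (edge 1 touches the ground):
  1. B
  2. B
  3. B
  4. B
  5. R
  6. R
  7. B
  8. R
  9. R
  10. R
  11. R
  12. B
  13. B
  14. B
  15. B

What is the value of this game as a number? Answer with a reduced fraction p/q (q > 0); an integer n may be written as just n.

1 of 15 · B · max L 0 · min R +∞ gives 1
2 of 15 · BB · max L 1 · min R +∞ gives 2
3 of 15 · BBB · max L 2 · min R +∞ gives 3
4 of 15 · BBBB · max L 3 · min R +∞ gives 4
5 of 15 · BBBBR · max L 3 · min R 4 gives 7/2
6 of 15 · BBBBRR · max L 3 · min R 7/2 gives 13/4
7 of 15 · BBBBRRB · max L 13/4 · min R 7/2 gives 27/8
8 of 15 · BBBBRRBR · max L 13/4 · min R 27/8 gives 53/16
9 of 15 · BBBBRRBRR · max L 13/4 · min R 53/16 gives 105/32
10 of 15 · BBBBRRBRRR · max L 13/4 · min R 105/32 gives 209/64
11 of 15 · BBBBRRBRRRR · max L 13/4 · min R 209/64 gives 417/128
12 of 15 · BBBBRRBRRRRB · max L 417/128 · min R 209/64 gives 835/256
13 of 15 · BBBBRRBRRRRBB · max L 835/256 · min R 209/64 gives 1671/512
14 of 15 · BBBBRRBRRRRBBB · max L 1671/512 · min R 209/64 gives 3343/1024
15 of 15 · BBBBRRBRRRRBBBB · max L 3343/1024 · min R 209/64 gives 6687/2048

6687/2048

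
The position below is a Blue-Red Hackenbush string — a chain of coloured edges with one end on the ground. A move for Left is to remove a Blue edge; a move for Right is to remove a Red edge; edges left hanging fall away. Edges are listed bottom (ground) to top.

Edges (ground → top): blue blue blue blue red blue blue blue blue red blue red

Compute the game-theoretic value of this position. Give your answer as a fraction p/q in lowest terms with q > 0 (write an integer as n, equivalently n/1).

Recurse on prefixes of the 12-edge string blue blue blue blue red blue blue blue blue red blue red:
b: Left { 0 }, Right {  } -> simplest 1
bb: Left { 0; 1 }, Right {  } -> simplest 2
bbb: Left { 0; 1; 2 }, Right {  } -> simplest 3
bbbb: Left { 0; 1; 2; 3 }, Right {  } -> simplest 4
bbbbr: Left { 0; 1; 2; 3 }, Right { 4 } -> simplest 7/2
bbbbrb: Left { 0; 1; 2; 3; 7/2 }, Right { 4 } -> simplest 15/4
bbbbrbb: Left { 0; 1; 2; 3; 7/2; 15/4 }, Right { 4 } -> simplest 31/8
bbbbrbbb: Left { 0; 1; 2; 3; 7/2; 15/4; 31/8 }, Right { 4 } -> simplest 63/16
bbbbrbbbb: Left { 0; 1; 2; 3; 7/2; 15/4; 31/8; 63/16 }, Right { 4 } -> simplest 127/32
bbbbrbbbbr: Left { 0; 1; 2; 3; 7/2; 15/4; 31/8; 63/16 }, Right { 127/32; 4 } -> simplest 253/64
bbbbrbbbbrb: Left { 0; 1; 2; 3; 7/2; 15/4; 31/8; 63/16; 253/64 }, Right { 127/32; 4 } -> simplest 507/128
bbbbrbbbbrbr: Left { 0; 1; 2; 3; 7/2; 15/4; 31/8; 63/16; 253/64 }, Right { 507/128; 127/32; 4 } -> simplest 1013/256

1013/256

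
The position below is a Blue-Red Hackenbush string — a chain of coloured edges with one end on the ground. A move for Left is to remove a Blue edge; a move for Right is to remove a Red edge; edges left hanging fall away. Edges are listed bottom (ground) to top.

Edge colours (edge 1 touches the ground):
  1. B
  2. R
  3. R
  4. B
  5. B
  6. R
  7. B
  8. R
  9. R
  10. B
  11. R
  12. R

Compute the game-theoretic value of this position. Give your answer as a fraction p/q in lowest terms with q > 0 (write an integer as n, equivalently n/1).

841/2048

Recurse on prefixes of the 12-edge string B R R B B R B R R B R R:
B: Left { 0 }, Right { — } = simplest 1
BR: Left { 0 }, Right { 1 } = simplest 1/2
BRR: Left { 0 }, Right { 1/2; 1 } = simplest 1/4
BRRB: Left { 0; 1/4 }, Right { 1/2; 1 } = simplest 3/8
BRRBB: Left { 0; 1/4; 3/8 }, Right { 1/2; 1 } = simplest 7/16
BRRBBR: Left { 0; 1/4; 3/8 }, Right { 7/16; 1/2; 1 } = simplest 13/32
BRRBBRB: Left { 0; 1/4; 3/8; 13/32 }, Right { 7/16; 1/2; 1 } = simplest 27/64
BRRBBRBR: Left { 0; 1/4; 3/8; 13/32 }, Right { 27/64; 7/16; 1/2; 1 } = simplest 53/128
BRRBBRBRR: Left { 0; 1/4; 3/8; 13/32 }, Right { 53/128; 27/64; 7/16; 1/2; 1 } = simplest 105/256
BRRBBRBRRB: Left { 0; 1/4; 3/8; 13/32; 105/256 }, Right { 53/128; 27/64; 7/16; 1/2; 1 } = simplest 211/512
BRRBBRBRRBR: Left { 0; 1/4; 3/8; 13/32; 105/256 }, Right { 211/512; 53/128; 27/64; 7/16; 1/2; 1 } = simplest 421/1024
BRRBBRBRRBRR: Left { 0; 1/4; 3/8; 13/32; 105/256 }, Right { 421/1024; 211/512; 53/128; 27/64; 7/16; 1/2; 1 } = simplest 841/2048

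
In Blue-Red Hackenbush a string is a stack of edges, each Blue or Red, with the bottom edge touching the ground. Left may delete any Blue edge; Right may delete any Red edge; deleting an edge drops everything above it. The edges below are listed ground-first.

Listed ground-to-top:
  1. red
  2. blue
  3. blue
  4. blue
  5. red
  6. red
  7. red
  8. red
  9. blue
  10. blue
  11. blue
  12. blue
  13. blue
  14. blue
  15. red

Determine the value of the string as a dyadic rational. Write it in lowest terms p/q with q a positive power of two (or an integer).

r: Left { (no moves) }, Right { 0 } => simplest -1
rb: Left { -1 }, Right { 0 } => simplest -1/2
rbb: Left { -1,-1/2 }, Right { 0 } => simplest -1/4
rbbb: Left { -1,-1/2,-1/4 }, Right { 0 } => simplest -1/8
rbbbr: Left { -1,-1/2,-1/4 }, Right { -1/8,0 } => simplest -3/16
rbbbrr: Left { -1,-1/2,-1/4 }, Right { -3/16,-1/8,0 } => simplest -7/32
rbbbrrr: Left { -1,-1/2,-1/4 }, Right { -7/32,-3/16,-1/8,0 } => simplest -15/64
rbbbrrrr: Left { -1,-1/2,-1/4 }, Right { -15/64,-7/32,-3/16,-1/8,0 } => simplest -31/128
rbbbrrrrb: Left { -1,-1/2,-1/4,-31/128 }, Right { -15/64,-7/32,-3/16,-1/8,0 } => simplest -61/256
rbbbrrrrbb: Left { -1,-1/2,-1/4,-31/128,-61/256 }, Right { -15/64,-7/32,-3/16,-1/8,0 } => simplest -121/512
rbbbrrrrbbb: Left { -1,-1/2,-1/4,-31/128,-61/256,-121/512 }, Right { -15/64,-7/32,-3/16,-1/8,0 } => simplest -241/1024
rbbbrrrrbbbb: Left { -1,-1/2,-1/4,-31/128,-61/256,-121/512,-241/1024 }, Right { -15/64,-7/32,-3/16,-1/8,0 } => simplest -481/2048
rbbbrrrrbbbbb: Left { -1,-1/2,-1/4,-31/128,-61/256,-121/512,-241/1024,-481/2048 }, Right { -15/64,-7/32,-3/16,-1/8,0 } => simplest -961/4096
rbbbrrrrbbbbbb: Left { -1,-1/2,-1/4,-31/128,-61/256,-121/512,-241/1024,-481/2048,-961/4096 }, Right { -15/64,-7/32,-3/16,-1/8,0 } => simplest -1921/8192
rbbbrrrrbbbbbbr: Left { -1,-1/2,-1/4,-31/128,-61/256,-121/512,-241/1024,-481/2048,-961/4096 }, Right { -1921/8192,-15/64,-7/32,-3/16,-1/8,0 } => simplest -3843/16384

-3843/16384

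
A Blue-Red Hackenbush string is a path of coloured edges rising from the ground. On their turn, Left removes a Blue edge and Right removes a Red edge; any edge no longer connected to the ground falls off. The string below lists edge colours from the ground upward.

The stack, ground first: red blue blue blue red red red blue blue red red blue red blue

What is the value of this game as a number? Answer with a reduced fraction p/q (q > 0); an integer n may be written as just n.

-1845/8192

v_1 [r]  L=[]  R=[0]  -> -1
v_2 [rb]  L=[-1]  R=[0]  -> -1/2
v_3 [rbb]  L=[-1 -1/2]  R=[0]  -> -1/4
v_4 [rbbb]  L=[-1 -1/2 -1/4]  R=[0]  -> -1/8
v_5 [rbbbr]  L=[-1 -1/2 -1/4]  R=[-1/8 0]  -> -3/16
v_6 [rbbbrr]  L=[-1 -1/2 -1/4]  R=[-3/16 -1/8 0]  -> -7/32
v_7 [rbbbrrr]  L=[-1 -1/2 -1/4]  R=[-7/32 -3/16 -1/8 0]  -> -15/64
v_8 [rbbbrrrb]  L=[-1 -1/2 -1/4 -15/64]  R=[-7/32 -3/16 -1/8 0]  -> -29/128
v_9 [rbbbrrrbb]  L=[-1 -1/2 -1/4 -15/64 -29/128]  R=[-7/32 -3/16 -1/8 0]  -> -57/256
v_10 [rbbbrrrbbr]  L=[-1 -1/2 -1/4 -15/64 -29/128]  R=[-57/256 -7/32 -3/16 -1/8 0]  -> -115/512
v_11 [rbbbrrrbbrr]  L=[-1 -1/2 -1/4 -15/64 -29/128]  R=[-115/512 -57/256 -7/32 -3/16 -1/8 0]  -> -231/1024
v_12 [rbbbrrrbbrrb]  L=[-1 -1/2 -1/4 -15/64 -29/128 -231/1024]  R=[-115/512 -57/256 -7/32 -3/16 -1/8 0]  -> -461/2048
v_13 [rbbbrrrbbrrbr]  L=[-1 -1/2 -1/4 -15/64 -29/128 -231/1024]  R=[-461/2048 -115/512 -57/256 -7/32 -3/16 -1/8 0]  -> -923/4096
v_14 [rbbbrrrbbrrbrb]  L=[-1 -1/2 -1/4 -15/64 -29/128 -231/1024 -923/4096]  R=[-461/2048 -115/512 -57/256 -7/32 -3/16 -1/8 0]  -> -1845/8192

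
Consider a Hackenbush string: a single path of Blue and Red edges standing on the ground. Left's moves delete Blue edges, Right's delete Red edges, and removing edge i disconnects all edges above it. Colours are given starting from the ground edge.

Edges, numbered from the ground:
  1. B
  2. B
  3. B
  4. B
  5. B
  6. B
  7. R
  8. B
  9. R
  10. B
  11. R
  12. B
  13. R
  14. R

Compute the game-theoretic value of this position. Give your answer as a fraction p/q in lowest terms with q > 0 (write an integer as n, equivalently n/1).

1449/256

v_1 [B]  L=[0]  R=[—]  -> 1
v_2 [BB]  L=[0, 1]  R=[—]  -> 2
v_3 [BBB]  L=[0, 1, 2]  R=[—]  -> 3
v_4 [BBBB]  L=[0, 1, 2, 3]  R=[—]  -> 4
v_5 [BBBBB]  L=[0, 1, 2, 3, 4]  R=[—]  -> 5
v_6 [BBBBBB]  L=[0, 1, 2, 3, 4, 5]  R=[—]  -> 6
v_7 [BBBBBBR]  L=[0, 1, 2, 3, 4, 5]  R=[6]  -> 11/2
v_8 [BBBBBBRB]  L=[0, 1, 2, 3, 4, 5, 11/2]  R=[6]  -> 23/4
v_9 [BBBBBBRBR]  L=[0, 1, 2, 3, 4, 5, 11/2]  R=[23/4, 6]  -> 45/8
v_10 [BBBBBBRBRB]  L=[0, 1, 2, 3, 4, 5, 11/2, 45/8]  R=[23/4, 6]  -> 91/16
v_11 [BBBBBBRBRBR]  L=[0, 1, 2, 3, 4, 5, 11/2, 45/8]  R=[91/16, 23/4, 6]  -> 181/32
v_12 [BBBBBBRBRBRB]  L=[0, 1, 2, 3, 4, 5, 11/2, 45/8, 181/32]  R=[91/16, 23/4, 6]  -> 363/64
v_13 [BBBBBBRBRBRBR]  L=[0, 1, 2, 3, 4, 5, 11/2, 45/8, 181/32]  R=[363/64, 91/16, 23/4, 6]  -> 725/128
v_14 [BBBBBBRBRBRBRR]  L=[0, 1, 2, 3, 4, 5, 11/2, 45/8, 181/32]  R=[725/128, 363/64, 91/16, 23/4, 6]  -> 1449/256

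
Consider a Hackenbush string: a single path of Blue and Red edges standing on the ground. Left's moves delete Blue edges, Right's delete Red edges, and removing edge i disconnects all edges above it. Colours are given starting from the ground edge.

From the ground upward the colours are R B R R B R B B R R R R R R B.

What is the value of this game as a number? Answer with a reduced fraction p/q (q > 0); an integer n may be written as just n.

Prefix values for R B R R B R B B R R R R R R B via {L|R} + simplicity:
G(R) = { — | 0 } => -1
G(RB) = { -1 | 0 } => -1/2
G(RBR) = { -1 | -1/2; 0 } => -3/4
G(RBRR) = { -1 | -3/4; -1/2; 0 } => -7/8
G(RBRRB) = { -1; -7/8 | -3/4; -1/2; 0 } => -13/16
G(RBRRBR) = { -1; -7/8 | -13/16; -3/4; -1/2; 0 } => -27/32
G(RBRRBRB) = { -1; -7/8; -27/32 | -13/16; -3/4; -1/2; 0 } => -53/64
G(RBRRBRBB) = { -1; -7/8; -27/32; -53/64 | -13/16; -3/4; -1/2; 0 } => -105/128
G(RBRRBRBBR) = { -1; -7/8; -27/32; -53/64 | -105/128; -13/16; -3/4; -1/2; 0 } => -211/256
G(RBRRBRBBRR) = { -1; -7/8; -27/32; -53/64 | -211/256; -105/128; -13/16; -3/4; -1/2; 0 } => -423/512
G(RBRRBRBBRRR) = { -1; -7/8; -27/32; -53/64 | -423/512; -211/256; -105/128; -13/16; -3/4; -1/2; 0 } => -847/1024
G(RBRRBRBBRRRR) = { -1; -7/8; -27/32; -53/64 | -847/1024; -423/512; -211/256; -105/128; -13/16; -3/4; -1/2; 0 } => -1695/2048
G(RBRRBRBBRRRRR) = { -1; -7/8; -27/32; -53/64 | -1695/2048; -847/1024; -423/512; -211/256; -105/128; -13/16; -3/4; -1/2; 0 } => -3391/4096
G(RBRRBRBBRRRRRR) = { -1; -7/8; -27/32; -53/64 | -3391/4096; -1695/2048; -847/1024; -423/512; -211/256; -105/128; -13/16; -3/4; -1/2; 0 } => -6783/8192
G(RBRRBRBBRRRRRRB) = { -1; -7/8; -27/32; -53/64; -6783/8192 | -3391/4096; -1695/2048; -847/1024; -423/512; -211/256; -105/128; -13/16; -3/4; -1/2; 0 } => -13565/16384

-13565/16384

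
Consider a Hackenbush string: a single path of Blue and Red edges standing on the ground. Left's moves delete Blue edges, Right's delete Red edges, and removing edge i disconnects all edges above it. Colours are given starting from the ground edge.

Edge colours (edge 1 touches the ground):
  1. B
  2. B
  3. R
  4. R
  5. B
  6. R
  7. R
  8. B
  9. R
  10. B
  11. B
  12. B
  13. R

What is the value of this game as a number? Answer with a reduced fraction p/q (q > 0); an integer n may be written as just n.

Prefix values for B B R R B R R B R B B B R via {L|R} + simplicity:
val(B) = { 0 |  } ⇒ 1
val(BB) = { 0 1 |  } ⇒ 2
val(BBR) = { 0 1 | 2 } ⇒ 3/2
val(BBRR) = { 0 1 | 3/2 2 } ⇒ 5/4
val(BBRRB) = { 0 1 5/4 | 3/2 2 } ⇒ 11/8
val(BBRRBR) = { 0 1 5/4 | 11/8 3/2 2 } ⇒ 21/16
val(BBRRBRR) = { 0 1 5/4 | 21/16 11/8 3/2 2 } ⇒ 41/32
val(BBRRBRRB) = { 0 1 5/4 41/32 | 21/16 11/8 3/2 2 } ⇒ 83/64
val(BBRRBRRBR) = { 0 1 5/4 41/32 | 83/64 21/16 11/8 3/2 2 } ⇒ 165/128
val(BBRRBRRBRB) = { 0 1 5/4 41/32 165/128 | 83/64 21/16 11/8 3/2 2 } ⇒ 331/256
val(BBRRBRRBRBB) = { 0 1 5/4 41/32 165/128 331/256 | 83/64 21/16 11/8 3/2 2 } ⇒ 663/512
val(BBRRBRRBRBBB) = { 0 1 5/4 41/32 165/128 331/256 663/512 | 83/64 21/16 11/8 3/2 2 } ⇒ 1327/1024
val(BBRRBRRBRBBBR) = { 0 1 5/4 41/32 165/128 331/256 663/512 | 1327/1024 83/64 21/16 11/8 3/2 2 } ⇒ 2653/2048

2653/2048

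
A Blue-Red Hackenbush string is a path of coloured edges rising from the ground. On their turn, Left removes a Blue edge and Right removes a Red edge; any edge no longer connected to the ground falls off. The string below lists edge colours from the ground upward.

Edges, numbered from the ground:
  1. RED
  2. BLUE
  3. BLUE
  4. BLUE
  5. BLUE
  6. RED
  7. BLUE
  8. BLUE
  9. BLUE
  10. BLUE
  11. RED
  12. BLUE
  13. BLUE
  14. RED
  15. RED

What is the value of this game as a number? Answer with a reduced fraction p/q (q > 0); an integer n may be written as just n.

Recurse on prefixes of the 15-edge string RED BLUE BLUE BLUE BLUE RED BLUE BLUE BLUE BLUE RED BLUE BLUE RED RED:
g_1 [R]  L=[·]  R=[0]  gives -1
g_2 [RB]  L=[-1]  R=[0]  gives -1/2
g_3 [RBB]  L=[-1, -1/2]  R=[0]  gives -1/4
g_4 [RBBB]  L=[-1, -1/2, -1/4]  R=[0]  gives -1/8
g_5 [RBBBB]  L=[-1, -1/2, -1/4, -1/8]  R=[0]  gives -1/16
g_6 [RBBBBR]  L=[-1, -1/2, -1/4, -1/8]  R=[-1/16, 0]  gives -3/32
g_7 [RBBBBRB]  L=[-1, -1/2, -1/4, -1/8, -3/32]  R=[-1/16, 0]  gives -5/64
g_8 [RBBBBRBB]  L=[-1, -1/2, -1/4, -1/8, -3/32, -5/64]  R=[-1/16, 0]  gives -9/128
g_9 [RBBBBRBBB]  L=[-1, -1/2, -1/4, -1/8, -3/32, -5/64, -9/128]  R=[-1/16, 0]  gives -17/256
g_10 [RBBBBRBBBB]  L=[-1, -1/2, -1/4, -1/8, -3/32, -5/64, -9/128, -17/256]  R=[-1/16, 0]  gives -33/512
g_11 [RBBBBRBBBBR]  L=[-1, -1/2, -1/4, -1/8, -3/32, -5/64, -9/128, -17/256]  R=[-33/512, -1/16, 0]  gives -67/1024
g_12 [RBBBBRBBBBRB]  L=[-1, -1/2, -1/4, -1/8, -3/32, -5/64, -9/128, -17/256, -67/1024]  R=[-33/512, -1/16, 0]  gives -133/2048
g_13 [RBBBBRBBBBRBB]  L=[-1, -1/2, -1/4, -1/8, -3/32, -5/64, -9/128, -17/256, -67/1024, -133/2048]  R=[-33/512, -1/16, 0]  gives -265/4096
g_14 [RBBBBRBBBBRBBR]  L=[-1, -1/2, -1/4, -1/8, -3/32, -5/64, -9/128, -17/256, -67/1024, -133/2048]  R=[-265/4096, -33/512, -1/16, 0]  gives -531/8192
g_15 [RBBBBRBBBBRBBRR]  L=[-1, -1/2, -1/4, -1/8, -3/32, -5/64, -9/128, -17/256, -67/1024, -133/2048]  R=[-531/8192, -265/4096, -33/512, -1/16, 0]  gives -1063/16384

-1063/16384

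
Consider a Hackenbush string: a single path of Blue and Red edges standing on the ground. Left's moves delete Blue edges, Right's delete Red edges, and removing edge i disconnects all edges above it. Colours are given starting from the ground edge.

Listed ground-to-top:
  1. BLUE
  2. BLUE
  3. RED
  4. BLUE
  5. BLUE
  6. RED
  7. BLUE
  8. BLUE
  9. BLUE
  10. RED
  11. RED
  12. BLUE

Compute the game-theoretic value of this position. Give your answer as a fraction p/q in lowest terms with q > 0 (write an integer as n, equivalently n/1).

Build g(s[:k]) for k = 1..12, string s = BLUE BLUE RED BLUE BLUE RED BLUE BLUE BLUE RED RED BLUE.
B: Left { 0 }, Right { none } — simplest 1
BB: Left { 0; 1 }, Right { none } — simplest 2
BBR: Left { 0; 1 }, Right { 2 } — simplest 3/2
BBRB: Left { 0; 1; 3/2 }, Right { 2 } — simplest 7/4
BBRBB: Left { 0; 1; 3/2; 7/4 }, Right { 2 } — simplest 15/8
BBRBBR: Left { 0; 1; 3/2; 7/4 }, Right { 15/8; 2 } — simplest 29/16
BBRBBRB: Left { 0; 1; 3/2; 7/4; 29/16 }, Right { 15/8; 2 } — simplest 59/32
BBRBBRBB: Left { 0; 1; 3/2; 7/4; 29/16; 59/32 }, Right { 15/8; 2 } — simplest 119/64
BBRBBRBBB: Left { 0; 1; 3/2; 7/4; 29/16; 59/32; 119/64 }, Right { 15/8; 2 } — simplest 239/128
BBRBBRBBBR: Left { 0; 1; 3/2; 7/4; 29/16; 59/32; 119/64 }, Right { 239/128; 15/8; 2 } — simplest 477/256
BBRBBRBBBRR: Left { 0; 1; 3/2; 7/4; 29/16; 59/32; 119/64 }, Right { 477/256; 239/128; 15/8; 2 } — simplest 953/512
BBRBBRBBBRRB: Left { 0; 1; 3/2; 7/4; 29/16; 59/32; 119/64; 953/512 }, Right { 477/256; 239/128; 15/8; 2 } — simplest 1907/1024

1907/1024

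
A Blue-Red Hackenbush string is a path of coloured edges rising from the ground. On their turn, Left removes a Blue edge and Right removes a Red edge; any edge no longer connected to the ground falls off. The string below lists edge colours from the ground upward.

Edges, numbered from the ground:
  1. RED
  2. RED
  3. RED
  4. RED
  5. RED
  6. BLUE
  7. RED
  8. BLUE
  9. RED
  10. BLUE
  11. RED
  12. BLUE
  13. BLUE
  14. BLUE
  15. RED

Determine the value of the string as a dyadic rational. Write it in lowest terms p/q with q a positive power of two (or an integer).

-4771/1024

v(R) = {  | 0 } — -1
v(RR) = {  | -1, 0 } — -2
v(RRR) = {  | -2, -1, 0 } — -3
v(RRRR) = {  | -3, -2, -1, 0 } — -4
v(RRRRR) = {  | -4, -3, -2, -1, 0 } — -5
v(RRRRRB) = { -5 | -4, -3, -2, -1, 0 } — -9/2
v(RRRRRBR) = { -5 | -9/2, -4, -3, -2, -1, 0 } — -19/4
v(RRRRRBRB) = { -5, -19/4 | -9/2, -4, -3, -2, -1, 0 } — -37/8
v(RRRRRBRBR) = { -5, -19/4 | -37/8, -9/2, -4, -3, -2, -1, 0 } — -75/16
v(RRRRRBRBRB) = { -5, -19/4, -75/16 | -37/8, -9/2, -4, -3, -2, -1, 0 } — -149/32
v(RRRRRBRBRBR) = { -5, -19/4, -75/16 | -149/32, -37/8, -9/2, -4, -3, -2, -1, 0 } — -299/64
v(RRRRRBRBRBRB) = { -5, -19/4, -75/16, -299/64 | -149/32, -37/8, -9/2, -4, -3, -2, -1, 0 } — -597/128
v(RRRRRBRBRBRBB) = { -5, -19/4, -75/16, -299/64, -597/128 | -149/32, -37/8, -9/2, -4, -3, -2, -1, 0 } — -1193/256
v(RRRRRBRBRBRBBB) = { -5, -19/4, -75/16, -299/64, -597/128, -1193/256 | -149/32, -37/8, -9/2, -4, -3, -2, -1, 0 } — -2385/512
v(RRRRRBRBRBRBBBR) = { -5, -19/4, -75/16, -299/64, -597/128, -1193/256 | -2385/512, -149/32, -37/8, -9/2, -4, -3, -2, -1, 0 } — -4771/1024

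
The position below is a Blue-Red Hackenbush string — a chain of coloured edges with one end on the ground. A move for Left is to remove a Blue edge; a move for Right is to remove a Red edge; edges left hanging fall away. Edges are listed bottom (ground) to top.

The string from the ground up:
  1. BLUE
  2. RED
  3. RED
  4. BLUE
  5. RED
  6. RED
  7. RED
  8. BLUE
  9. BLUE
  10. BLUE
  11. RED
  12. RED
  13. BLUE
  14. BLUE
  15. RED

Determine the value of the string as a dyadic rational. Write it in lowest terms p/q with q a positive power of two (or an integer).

Recurse on prefixes of the 15-edge string BLUE RED RED BLUE RED RED RED BLUE BLUE BLUE RED RED BLUE BLUE RED:
edge 1 of 15 (BLUE): { 0 | ∅ } -> 1
edge 2 of 15 (RED): { 0 | 1 } -> 1/2
edge 3 of 15 (RED): { 0 | 1/2; 1 } -> 1/4
edge 4 of 15 (BLUE): { 0; 1/4 | 1/2; 1 } -> 3/8
edge 5 of 15 (RED): { 0; 1/4 | 3/8; 1/2; 1 } -> 5/16
edge 6 of 15 (RED): { 0; 1/4 | 5/16; 3/8; 1/2; 1 } -> 9/32
edge 7 of 15 (RED): { 0; 1/4 | 9/32; 5/16; 3/8; 1/2; 1 } -> 17/64
edge 8 of 15 (BLUE): { 0; 1/4; 17/64 | 9/32; 5/16; 3/8; 1/2; 1 } -> 35/128
edge 9 of 15 (BLUE): { 0; 1/4; 17/64; 35/128 | 9/32; 5/16; 3/8; 1/2; 1 } -> 71/256
edge 10 of 15 (BLUE): { 0; 1/4; 17/64; 35/128; 71/256 | 9/32; 5/16; 3/8; 1/2; 1 } -> 143/512
edge 11 of 15 (RED): { 0; 1/4; 17/64; 35/128; 71/256 | 143/512; 9/32; 5/16; 3/8; 1/2; 1 } -> 285/1024
edge 12 of 15 (RED): { 0; 1/4; 17/64; 35/128; 71/256 | 285/1024; 143/512; 9/32; 5/16; 3/8; 1/2; 1 } -> 569/2048
edge 13 of 15 (BLUE): { 0; 1/4; 17/64; 35/128; 71/256; 569/2048 | 285/1024; 143/512; 9/32; 5/16; 3/8; 1/2; 1 } -> 1139/4096
edge 14 of 15 (BLUE): { 0; 1/4; 17/64; 35/128; 71/256; 569/2048; 1139/4096 | 285/1024; 143/512; 9/32; 5/16; 3/8; 1/2; 1 } -> 2279/8192
edge 15 of 15 (RED): { 0; 1/4; 17/64; 35/128; 71/256; 569/2048; 1139/4096 | 2279/8192; 285/1024; 143/512; 9/32; 5/16; 3/8; 1/2; 1 } -> 4557/16384

4557/16384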